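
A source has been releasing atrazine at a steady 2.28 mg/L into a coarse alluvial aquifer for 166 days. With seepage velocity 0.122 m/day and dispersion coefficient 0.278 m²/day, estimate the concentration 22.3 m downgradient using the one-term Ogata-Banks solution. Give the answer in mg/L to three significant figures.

For a continuous step input, C/C₀ ≈ ½·erfc((x−vt)/(2√(Dt))).
vt = 0.122 × 166 = 20.252 m and 2√(Dt) = 2√(0.278 × 166) = 13.59 m.
Argument (x−vt)/(2√(Dt)) = (22.3 − 20.252)/13.59 = 0.1507; ½·erfc(0.1507) = 0.4156.
C = 2.28 × 0.4156 = 0.948 mg/L.

0.948 mg/L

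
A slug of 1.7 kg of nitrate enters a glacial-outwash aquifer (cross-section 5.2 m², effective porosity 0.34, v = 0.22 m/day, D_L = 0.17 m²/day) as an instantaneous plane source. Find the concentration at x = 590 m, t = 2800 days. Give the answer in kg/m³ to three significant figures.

0.00872 kg/m³

For an instantaneous plane source, C(x,t) = M/(n_e·A·√(4πDt)) · exp(−(x−vt)²/(4Dt)), with n_e·A the pore (flow) area.
Plume center vt = 0.22 × 2800 = 616 m, so the well at 590 m is 26 m upgradient of the peak.
√(4πDt) = 77.34 m, giving peak height M/(n_e·A·√(4πDt)) = 1.7/(0.34 × 5.2 × 77.34) = 0.01243 kg/m³.
(x−vt)²/(4Dt) = (-26)²/(4 × 0.17 × 2800) = 0.3550; exp(−0.3550) = 0.7012.
C = 0.01243 × 0.7012 = 0.00872 kg/m³.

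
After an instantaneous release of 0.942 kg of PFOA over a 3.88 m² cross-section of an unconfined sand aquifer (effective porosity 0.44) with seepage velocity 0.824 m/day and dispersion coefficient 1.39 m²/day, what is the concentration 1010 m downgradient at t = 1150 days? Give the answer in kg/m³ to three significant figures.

For an instantaneous plane source, C(x,t) = M/(n_e·A·√(4πDt)) · exp(−(x−vt)²/(4Dt)), with n_e·A the pore (flow) area.
Plume center vt = 0.824 × 1150 = 947.6 m, so the well at 1010 m is 62.4 m downgradient of the peak.
√(4πDt) = 141.7 m, giving peak height M/(n_e·A·√(4πDt)) = 0.942/(0.44 × 3.88 × 141.7) = 0.003894 kg/m³.
(x−vt)²/(4Dt) = (62.4)²/(4 × 1.39 × 1150) = 0.6090; exp(−0.6090) = 0.5439.
C = 0.003894 × 0.5439 = 0.00212 kg/m³.

0.00212 kg/m³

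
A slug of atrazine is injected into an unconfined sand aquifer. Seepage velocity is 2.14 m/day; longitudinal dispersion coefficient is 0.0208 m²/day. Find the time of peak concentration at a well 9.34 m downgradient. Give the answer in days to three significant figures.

4.36 days

For the 1D instantaneous-source solution, setting ∂C/∂t = 0 at fixed x gives v²t² + 2Dt − x² = 0, so t = (√(D² + v²x²) − D)/v².
√(D² + v²x²) = √(0.0208² + 2.14² × 9.34²) = 19.99; v² = 4.5796.
t = (19.99 − 0.0208)/4.5796 = 4.36 days (vs. the pure-advection estimate x/v = 4.36 d).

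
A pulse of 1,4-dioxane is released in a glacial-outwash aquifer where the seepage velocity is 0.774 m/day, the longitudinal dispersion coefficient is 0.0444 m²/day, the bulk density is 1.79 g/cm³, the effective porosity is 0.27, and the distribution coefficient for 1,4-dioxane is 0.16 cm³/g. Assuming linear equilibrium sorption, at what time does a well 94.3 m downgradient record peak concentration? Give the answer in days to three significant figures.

Retardation factor R = 1 + ρ_b·K_d/n = 1 + 1.79 × 0.16/0.27 = 2.061.
Sorption retards both mechanisms: v_R = v/R = 0.3755 m/day, D_R = D/R = 0.02154 m²/day.
Peak time from v_R²t² + 2D_R t − x² = 0: t = (√(D_R² + v_R²x²) − D_R)/v_R².
√(D_R² + v_R²x²) = √(0.02154² + 0.3755² × 94.3²) = 35.41; v_R² = 0.1410.
t = (35.41 − 0.02154)/0.1410 = 251 days.

251 days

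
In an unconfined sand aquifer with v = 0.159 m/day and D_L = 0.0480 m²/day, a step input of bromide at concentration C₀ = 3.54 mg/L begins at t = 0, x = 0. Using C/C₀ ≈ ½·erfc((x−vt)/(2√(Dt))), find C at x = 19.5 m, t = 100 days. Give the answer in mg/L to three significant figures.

0.434 mg/L

For a continuous step input, C/C₀ ≈ ½·erfc((x−vt)/(2√(Dt))).
vt = 0.159 × 100 = 15.9 m and 2√(Dt) = 2√(0.0480 × 100) = 4.382 m.
Argument (x−vt)/(2√(Dt)) = (19.5 − 15.9)/4.382 = 0.8215; ½·erfc(0.8215) = 0.1227.
C = 3.54 × 0.1227 = 0.434 mg/L.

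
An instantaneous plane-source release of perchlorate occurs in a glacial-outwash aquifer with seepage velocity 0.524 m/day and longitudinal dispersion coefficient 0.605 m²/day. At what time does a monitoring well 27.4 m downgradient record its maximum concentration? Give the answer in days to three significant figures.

50.1 days

For the 1D instantaneous-source solution, setting ∂C/∂t = 0 at fixed x gives v²t² + 2Dt − x² = 0, so t = (√(D² + v²x²) − D)/v².
√(D² + v²x²) = √(0.605² + 0.524² × 27.4²) = 14.37; v² = 0.274576.
t = (14.37 − 0.605)/0.274576 = 50.1 days (vs. the pure-advection estimate x/v = 52.3 d).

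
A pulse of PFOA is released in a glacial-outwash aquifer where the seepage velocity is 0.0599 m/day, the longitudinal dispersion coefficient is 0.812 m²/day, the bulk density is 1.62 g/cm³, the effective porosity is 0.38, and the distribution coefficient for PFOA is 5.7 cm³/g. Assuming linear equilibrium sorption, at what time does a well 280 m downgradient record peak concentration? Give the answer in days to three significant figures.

113000 days

Retardation factor R = 1 + ρ_b·K_d/n = 1 + 1.62 × 5.7/0.38 = 25.30.
Sorption retards both mechanisms: v_R = v/R = 0.002368 m/day, D_R = D/R = 0.03209 m²/day.
Peak time from v_R²t² + 2D_R t − x² = 0: t = (√(D_R² + v_R²x²) − D_R)/v_R².
√(D_R² + v_R²x²) = √(0.03209² + 0.002368² × 280²) = 0.6638; v_R² = 5.607e-06.
t = (0.6638 − 0.03209)/5.607e-06 = 113000 days.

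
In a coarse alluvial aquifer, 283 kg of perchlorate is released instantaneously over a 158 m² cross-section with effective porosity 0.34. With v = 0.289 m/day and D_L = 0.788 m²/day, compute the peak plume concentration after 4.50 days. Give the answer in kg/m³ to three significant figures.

The peak of an instantaneous 1D plume sits at x = vt; there the Gaussian factor is 1 and C_max = M/(n_e·A·√(4πDt)), where n_e·A is the pore area the mass is dissolved in.
√(4πDt) = √(4π × 0.788 × 4.50) = 6.675 m, so C_max = 283/(0.34 × 158 × 6.675) = 0.789 kg/m³.

0.789 kg/m³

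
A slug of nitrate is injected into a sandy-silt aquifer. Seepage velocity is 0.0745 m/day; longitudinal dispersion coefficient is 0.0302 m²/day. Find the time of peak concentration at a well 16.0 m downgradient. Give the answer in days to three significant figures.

209 days

For the 1D instantaneous-source solution, setting ∂C/∂t = 0 at fixed x gives v²t² + 2Dt − x² = 0, so t = (√(D² + v²x²) − D)/v².
√(D² + v²x²) = √(0.0302² + 0.0745² × 16.0²) = 1.192; v² = 0.00555025.
t = (1.192 − 0.0302)/0.00555025 = 209 days (vs. the pure-advection estimate x/v = 215 d).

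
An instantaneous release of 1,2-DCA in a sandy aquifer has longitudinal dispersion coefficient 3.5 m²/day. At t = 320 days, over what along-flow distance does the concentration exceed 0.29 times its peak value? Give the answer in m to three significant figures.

The plume is Gaussian with σ = √(2Dt) = √(2 × 3.5 × 320) = 47.33 m.
C/C_peak = exp(−Δx²/(2σ²)) = 0.29 ⇒ Δx = σ·√(−2 ln 0.29) = 47.33 × 1.573 = 74.45 m.
Width = 2Δx = 149 m.

149 m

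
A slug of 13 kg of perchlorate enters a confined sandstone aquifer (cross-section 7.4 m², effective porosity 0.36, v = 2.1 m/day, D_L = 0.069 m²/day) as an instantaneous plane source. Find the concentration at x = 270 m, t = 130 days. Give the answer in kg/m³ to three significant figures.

For an instantaneous plane source, C(x,t) = M/(n_e·A·√(4πDt)) · exp(−(x−vt)²/(4Dt)), with n_e·A the pore (flow) area.
Plume center vt = 2.1 × 130 = 273 m, so the well at 270 m is 3 m upgradient of the peak.
√(4πDt) = 10.62 m, giving peak height M/(n_e·A·√(4πDt)) = 13/(0.36 × 7.4 × 10.62) = 0.4595 kg/m³.
(x−vt)²/(4Dt) = (-3)²/(4 × 0.069 × 130) = 0.2508; exp(−0.2508) = 0.7782.
C = 0.4595 × 0.7782 = 0.358 kg/m³.

0.358 kg/m³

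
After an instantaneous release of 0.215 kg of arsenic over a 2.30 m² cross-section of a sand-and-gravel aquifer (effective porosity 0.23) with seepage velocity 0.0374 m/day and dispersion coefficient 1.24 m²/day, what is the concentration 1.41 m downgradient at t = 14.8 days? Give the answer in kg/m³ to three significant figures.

For an instantaneous plane source, C(x,t) = M/(n_e·A·√(4πDt)) · exp(−(x−vt)²/(4Dt)), with n_e·A the pore (flow) area.
Plume center vt = 0.0374 × 14.8 = 0.55352 m, so the well at 1.41 m is 0.85648 m downgradient of the peak.
√(4πDt) = 15.19 m, giving peak height M/(n_e·A·√(4πDt)) = 0.215/(0.23 × 2.30 × 15.19) = 0.02676 kg/m³.
(x−vt)²/(4Dt) = (0.85648)²/(4 × 1.24 × 14.8) = 0.009993; exp(−0.009993) = 0.9901.
C = 0.02676 × 0.9901 = 0.0265 kg/m³.

0.0265 kg/m³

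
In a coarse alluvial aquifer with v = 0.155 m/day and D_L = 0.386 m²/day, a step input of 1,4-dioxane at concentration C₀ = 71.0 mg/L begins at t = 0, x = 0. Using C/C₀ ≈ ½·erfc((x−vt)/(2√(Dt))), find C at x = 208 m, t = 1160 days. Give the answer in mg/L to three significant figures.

For a continuous step input, C/C₀ ≈ ½·erfc((x−vt)/(2√(Dt))).
vt = 0.155 × 1160 = 179.8 m and 2√(Dt) = 2√(0.386 × 1160) = 42.32 m.
Argument (x−vt)/(2√(Dt)) = (208 − 179.8)/42.32 = 0.6664; ½·erfc(0.6664) = 0.1730.
C = 71.0 × 0.1730 = 12.3 mg/L.

12.3 mg/L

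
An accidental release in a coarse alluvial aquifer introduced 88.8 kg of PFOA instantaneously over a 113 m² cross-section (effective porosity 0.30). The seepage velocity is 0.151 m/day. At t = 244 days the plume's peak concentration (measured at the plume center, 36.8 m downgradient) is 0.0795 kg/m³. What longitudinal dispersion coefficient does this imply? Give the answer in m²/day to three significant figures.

At the plume center C_max = M/(n_e·A·√(4πDt)), so D = M²/(4πt·(n_e·A·C_max)²).
n_e·A·C_max = 0.30 × 113 × 0.0795 = 2.695 kg/m.
D = 88.8²/(4π × 244 × 2.695²) = 0.354 m²/day.

0.354 m²/day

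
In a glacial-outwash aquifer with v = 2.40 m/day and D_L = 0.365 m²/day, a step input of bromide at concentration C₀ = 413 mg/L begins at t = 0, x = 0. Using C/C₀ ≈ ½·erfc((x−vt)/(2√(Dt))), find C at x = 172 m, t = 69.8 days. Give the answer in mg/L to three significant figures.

For a continuous step input, C/C₀ ≈ ½·erfc((x−vt)/(2√(Dt))).
vt = 2.40 × 69.8 = 167.52 m and 2√(Dt) = 2√(0.365 × 69.8) = 10.09 m.
Argument (x−vt)/(2√(Dt)) = (172 − 167.52)/10.09 = 0.4440; ½·erfc(0.4440) = 0.2650.
C = 413 × 0.2650 = 109 mg/L.

109 mg/L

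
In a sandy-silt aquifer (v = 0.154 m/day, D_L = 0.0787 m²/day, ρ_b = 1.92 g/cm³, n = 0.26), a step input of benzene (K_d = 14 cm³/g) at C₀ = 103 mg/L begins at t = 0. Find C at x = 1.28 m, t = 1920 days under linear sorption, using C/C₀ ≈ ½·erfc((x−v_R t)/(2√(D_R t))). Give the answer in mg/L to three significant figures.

84.4 mg/L

Retardation factor R = 1 + ρ_b·K_d/n = 1 + 1.92 × 14/0.26 = 104.4.
Sorption retards both mechanisms: v_R = v/R = 0.001475 m/day, D_R = D/R = 0.0007538 m²/day.
v_R·t = 0.001475 × 1920 = 2.832 m; 2√(D_R t) = 2.406 m; argument = (1.28 − 2.832)/2.406 = -0.6451.
C = C₀ × ½·erfc(-0.6451) = 103 × 0.8192 = 84.4 mg/L.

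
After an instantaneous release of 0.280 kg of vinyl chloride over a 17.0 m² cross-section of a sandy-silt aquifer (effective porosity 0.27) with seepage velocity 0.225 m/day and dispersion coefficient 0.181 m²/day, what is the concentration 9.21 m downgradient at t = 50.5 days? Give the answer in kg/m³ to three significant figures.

0.00501 kg/m³

For an instantaneous plane source, C(x,t) = M/(n_e·A·√(4πDt)) · exp(−(x−vt)²/(4Dt)), with n_e·A the pore (flow) area.
Plume center vt = 0.225 × 50.5 = 11.3625 m, so the well at 9.21 m is 2.1525 m upgradient of the peak.
√(4πDt) = 10.72 m, giving peak height M/(n_e·A·√(4πDt)) = 0.280/(0.27 × 17.0 × 10.72) = 0.005691 kg/m³.
(x−vt)²/(4Dt) = (-2.1525)²/(4 × 0.181 × 50.5) = 0.1267; exp(−0.1267) = 0.8810.
C = 0.005691 × 0.8810 = 0.00501 kg/m³.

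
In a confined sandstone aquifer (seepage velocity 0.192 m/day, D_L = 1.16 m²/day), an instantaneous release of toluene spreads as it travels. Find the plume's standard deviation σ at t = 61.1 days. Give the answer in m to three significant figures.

Dispersive spreading gives a Gaussian with σ² = 2Dt; advection only shifts the center.
σ = √(2 × 1.16 × 61.1) = 11.9 m.

11.9 m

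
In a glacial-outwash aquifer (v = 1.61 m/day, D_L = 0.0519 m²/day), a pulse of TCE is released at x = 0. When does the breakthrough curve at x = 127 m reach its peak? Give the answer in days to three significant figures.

For the 1D instantaneous-source solution, setting ∂C/∂t = 0 at fixed x gives v²t² + 2Dt − x² = 0, so t = (√(D² + v²x²) − D)/v².
√(D² + v²x²) = √(0.0519² + 1.61² × 127²) = 204.5; v² = 2.5921.
t = (204.5 − 0.0519)/2.5921 = 78.9 days (vs. the pure-advection estimate x/v = 78.9 d).

78.9 days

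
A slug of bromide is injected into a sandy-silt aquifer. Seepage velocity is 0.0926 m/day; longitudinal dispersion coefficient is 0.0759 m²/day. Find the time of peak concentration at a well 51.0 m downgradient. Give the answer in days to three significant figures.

542 days

For the 1D instantaneous-source solution, setting ∂C/∂t = 0 at fixed x gives v²t² + 2Dt − x² = 0, so t = (√(D² + v²x²) − D)/v².
√(D² + v²x²) = √(0.0759² + 0.0926² × 51.0²) = 4.723; v² = 0.00857476.
t = (4.723 − 0.0759)/0.00857476 = 542 days (vs. the pure-advection estimate x/v = 551 d).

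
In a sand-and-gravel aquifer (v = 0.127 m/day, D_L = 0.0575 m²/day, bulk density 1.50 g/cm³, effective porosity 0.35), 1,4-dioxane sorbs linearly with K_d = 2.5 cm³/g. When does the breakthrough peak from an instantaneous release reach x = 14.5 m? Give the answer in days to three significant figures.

1300 days

Retardation factor R = 1 + ρ_b·K_d/n = 1 + 1.50 × 2.5/0.35 = 11.71.
Sorption retards both mechanisms: v_R = v/R = 0.01085 m/day, D_R = D/R = 0.004910 m²/day.
Peak time from v_R²t² + 2D_R t − x² = 0: t = (√(D_R² + v_R²x²) − D_R)/v_R².
√(D_R² + v_R²x²) = √(0.004910² + 0.01085² × 14.5²) = 0.1574; v_R² = 0.0001177.
t = (0.1574 − 0.004910)/0.0001177 = 1300 days.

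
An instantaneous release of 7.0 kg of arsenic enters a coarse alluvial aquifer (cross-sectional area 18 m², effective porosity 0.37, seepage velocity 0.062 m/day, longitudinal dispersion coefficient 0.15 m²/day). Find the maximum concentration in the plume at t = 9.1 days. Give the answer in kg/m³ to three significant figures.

The peak of an instantaneous 1D plume sits at x = vt; there the Gaussian factor is 1 and C_max = M/(n_e·A·√(4πDt)), where n_e·A is the pore area the mass is dissolved in.
√(4πDt) = √(4π × 0.15 × 9.1) = 4.142 m, so C_max = 7.0/(0.37 × 18 × 4.142) = 0.254 kg/m³.

0.254 kg/m³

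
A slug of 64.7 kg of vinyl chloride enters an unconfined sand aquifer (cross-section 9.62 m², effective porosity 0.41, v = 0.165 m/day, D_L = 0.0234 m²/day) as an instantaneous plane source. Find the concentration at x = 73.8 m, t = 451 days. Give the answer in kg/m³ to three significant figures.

For an instantaneous plane source, C(x,t) = M/(n_e·A·√(4πDt)) · exp(−(x−vt)²/(4Dt)), with n_e·A the pore (flow) area.
Plume center vt = 0.165 × 451 = 74.415 m, so the well at 73.8 m is 0.615 m upgradient of the peak.
√(4πDt) = 11.52 m, giving peak height M/(n_e·A·√(4πDt)) = 64.7/(0.41 × 9.62 × 11.52) = 1.424 kg/m³.
(x−vt)²/(4Dt) = (-0.615)²/(4 × 0.0234 × 451) = 0.008960; exp(−0.008960) = 0.9911.
C = 1.424 × 0.9911 = 1.41 kg/m³.

1.41 kg/m³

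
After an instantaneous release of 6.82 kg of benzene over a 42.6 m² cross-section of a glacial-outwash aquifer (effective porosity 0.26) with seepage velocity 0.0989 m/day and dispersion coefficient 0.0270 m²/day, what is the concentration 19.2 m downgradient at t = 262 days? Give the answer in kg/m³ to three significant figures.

0.0133 kg/m³

For an instantaneous plane source, C(x,t) = M/(n_e·A·√(4πDt)) · exp(−(x−vt)²/(4Dt)), with n_e·A the pore (flow) area.
Plume center vt = 0.0989 × 262 = 25.9118 m, so the well at 19.2 m is 6.7118 m upgradient of the peak.
√(4πDt) = 9.428 m, giving peak height M/(n_e·A·√(4πDt)) = 6.82/(0.26 × 42.6 × 9.428) = 0.06531 kg/m³.
(x−vt)²/(4Dt) = (-6.7118)²/(4 × 0.0270 × 262) = 1.592; exp(−1.592) = 0.2035.
C = 0.06531 × 0.2035 = 0.0133 kg/m³.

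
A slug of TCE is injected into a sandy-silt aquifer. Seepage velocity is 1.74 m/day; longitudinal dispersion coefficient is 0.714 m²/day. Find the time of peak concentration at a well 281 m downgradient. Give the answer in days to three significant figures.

161 days

For the 1D instantaneous-source solution, setting ∂C/∂t = 0 at fixed x gives v²t² + 2Dt − x² = 0, so t = (√(D² + v²x²) − D)/v².
√(D² + v²x²) = √(0.714² + 1.74² × 281²) = 488.9; v² = 3.0276.
t = (488.9 − 0.714)/3.0276 = 161 days (vs. the pure-advection estimate x/v = 161 d).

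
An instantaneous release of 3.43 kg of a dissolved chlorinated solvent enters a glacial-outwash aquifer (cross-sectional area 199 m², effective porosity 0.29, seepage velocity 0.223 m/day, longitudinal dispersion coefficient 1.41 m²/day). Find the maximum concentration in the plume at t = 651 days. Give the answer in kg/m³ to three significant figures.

0.000553 kg/m³

The peak of an instantaneous 1D plume sits at x = vt; there the Gaussian factor is 1 and C_max = M/(n_e·A·√(4πDt)), where n_e·A is the pore area the mass is dissolved in.
√(4πDt) = √(4π × 1.41 × 651) = 107.4 m, so C_max = 3.43/(0.29 × 199 × 107.4) = 0.000553 kg/m³.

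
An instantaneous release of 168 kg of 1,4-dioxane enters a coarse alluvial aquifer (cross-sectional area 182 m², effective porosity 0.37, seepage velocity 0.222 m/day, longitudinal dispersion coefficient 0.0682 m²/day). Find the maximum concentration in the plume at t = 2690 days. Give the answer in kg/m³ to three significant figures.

0.0520 kg/m³

The peak of an instantaneous 1D plume sits at x = vt; there the Gaussian factor is 1 and C_max = M/(n_e·A·√(4πDt)), where n_e·A is the pore area the mass is dissolved in.
√(4πDt) = √(4π × 0.0682 × 2690) = 48.01 m, so C_max = 168/(0.37 × 182 × 48.01) = 0.0520 kg/m³.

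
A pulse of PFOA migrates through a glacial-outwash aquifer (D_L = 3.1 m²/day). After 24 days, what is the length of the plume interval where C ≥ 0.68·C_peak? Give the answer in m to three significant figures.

21.4 m

The plume is Gaussian with σ = √(2Dt) = √(2 × 3.1 × 24) = 12.20 m.
C/C_peak = exp(−Δx²/(2σ²)) = 0.68 ⇒ Δx = σ·√(−2 ln 0.68) = 12.20 × 0.8783 = 10.72 m.
Width = 2Δx = 21.4 m.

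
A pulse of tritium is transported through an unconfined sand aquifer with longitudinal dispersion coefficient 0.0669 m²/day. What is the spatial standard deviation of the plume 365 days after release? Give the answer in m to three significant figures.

Dispersive spreading gives a Gaussian with σ² = 2Dt; advection only shifts the center.
σ = √(2 × 0.0669 × 365) = 6.99 m.

6.99 m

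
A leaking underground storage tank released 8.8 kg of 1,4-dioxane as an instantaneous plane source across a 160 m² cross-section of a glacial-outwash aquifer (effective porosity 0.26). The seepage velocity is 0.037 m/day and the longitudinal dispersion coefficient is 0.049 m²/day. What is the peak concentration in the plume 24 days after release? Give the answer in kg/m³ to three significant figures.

The peak of an instantaneous 1D plume sits at x = vt; there the Gaussian factor is 1 and C_max = M/(n_e·A·√(4πDt)), where n_e·A is the pore area the mass is dissolved in.
√(4πDt) = √(4π × 0.049 × 24) = 3.844 m, so C_max = 8.8/(0.26 × 160 × 3.844) = 0.0550 kg/m³.

0.0550 kg/m³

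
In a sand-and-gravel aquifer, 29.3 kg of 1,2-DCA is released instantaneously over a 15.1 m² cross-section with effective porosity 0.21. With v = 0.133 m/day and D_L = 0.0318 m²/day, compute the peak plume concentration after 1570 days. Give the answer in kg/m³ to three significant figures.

0.369 kg/m³

The peak of an instantaneous 1D plume sits at x = vt; there the Gaussian factor is 1 and C_max = M/(n_e·A·√(4πDt)), where n_e·A is the pore area the mass is dissolved in.
√(4πDt) = √(4π × 0.0318 × 1570) = 25.05 m, so C_max = 29.3/(0.21 × 15.1 × 25.05) = 0.369 kg/m³.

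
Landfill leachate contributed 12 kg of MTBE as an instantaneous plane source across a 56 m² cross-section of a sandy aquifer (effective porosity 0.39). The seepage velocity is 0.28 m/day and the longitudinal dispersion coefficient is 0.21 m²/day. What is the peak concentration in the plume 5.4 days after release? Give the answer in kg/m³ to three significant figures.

0.146 kg/m³

The peak of an instantaneous 1D plume sits at x = vt; there the Gaussian factor is 1 and C_max = M/(n_e·A·√(4πDt)), where n_e·A is the pore area the mass is dissolved in.
√(4πDt) = √(4π × 0.21 × 5.4) = 3.775 m, so C_max = 12/(0.39 × 56 × 3.775) = 0.146 kg/m³.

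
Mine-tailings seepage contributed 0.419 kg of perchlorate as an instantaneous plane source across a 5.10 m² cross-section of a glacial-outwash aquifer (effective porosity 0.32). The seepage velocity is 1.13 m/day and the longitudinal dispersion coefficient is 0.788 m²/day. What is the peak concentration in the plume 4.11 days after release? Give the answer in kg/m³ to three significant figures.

The peak of an instantaneous 1D plume sits at x = vt; there the Gaussian factor is 1 and C_max = M/(n_e·A·√(4πDt)), where n_e·A is the pore area the mass is dissolved in.
√(4πDt) = √(4π × 0.788 × 4.11) = 6.380 m, so C_max = 0.419/(0.32 × 5.10 × 6.380) = 0.0402 kg/m³.

0.0402 kg/m³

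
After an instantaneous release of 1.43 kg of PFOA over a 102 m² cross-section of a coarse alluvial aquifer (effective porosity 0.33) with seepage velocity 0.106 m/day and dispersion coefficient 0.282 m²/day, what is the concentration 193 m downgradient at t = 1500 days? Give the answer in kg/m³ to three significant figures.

0.000294 kg/m³

For an instantaneous plane source, C(x,t) = M/(n_e·A·√(4πDt)) · exp(−(x−vt)²/(4Dt)), with n_e·A the pore (flow) area.
Plume center vt = 0.106 × 1500 = 159 m, so the well at 193 m is 34 m downgradient of the peak.
√(4πDt) = 72.91 m, giving peak height M/(n_e·A·√(4πDt)) = 1.43/(0.33 × 102 × 72.91) = 0.0005827 kg/m³.
(x−vt)²/(4Dt) = (34)²/(4 × 0.282 × 1500) = 0.6832; exp(−0.6832) = 0.5050.
C = 0.0005827 × 0.5050 = 0.000294 kg/m³.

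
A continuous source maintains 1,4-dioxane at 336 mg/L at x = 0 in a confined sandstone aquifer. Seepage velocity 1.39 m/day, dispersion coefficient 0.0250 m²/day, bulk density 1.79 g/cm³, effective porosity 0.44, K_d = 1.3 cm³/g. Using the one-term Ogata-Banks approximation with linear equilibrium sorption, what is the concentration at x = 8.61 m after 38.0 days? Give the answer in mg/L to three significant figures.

118 mg/L

Retardation factor R = 1 + ρ_b·K_d/n = 1 + 1.79 × 1.3/0.44 = 6.289.
Sorption retards both mechanisms: v_R = v/R = 0.2210 m/day, D_R = D/R = 0.003975 m²/day.
v_R·t = 0.2210 × 38.0 = 8.398 m; 2√(D_R t) = 0.7773 m; argument = (8.61 − 8.398)/0.7773 = 0.2727.
C = C₀ × ½·erfc(0.2727) = 336 × 0.3499 = 118 mg/L.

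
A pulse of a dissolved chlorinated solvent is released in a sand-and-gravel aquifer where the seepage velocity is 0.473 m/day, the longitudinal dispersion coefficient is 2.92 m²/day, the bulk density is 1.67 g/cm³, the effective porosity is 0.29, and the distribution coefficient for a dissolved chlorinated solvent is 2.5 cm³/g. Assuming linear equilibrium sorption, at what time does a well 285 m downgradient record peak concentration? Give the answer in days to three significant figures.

9080 days

Retardation factor R = 1 + ρ_b·K_d/n = 1 + 1.67 × 2.5/0.29 = 15.40.
Sorption retards both mechanisms: v_R = v/R = 0.03071 m/day, D_R = D/R = 0.1896 m²/day.
Peak time from v_R²t² + 2D_R t − x² = 0: t = (√(D_R² + v_R²x²) − D_R)/v_R².
√(D_R² + v_R²x²) = √(0.1896² + 0.03071² × 285²) = 8.754; v_R² = 0.0009431.
t = (8.754 − 0.1896)/0.0009431 = 9080 days.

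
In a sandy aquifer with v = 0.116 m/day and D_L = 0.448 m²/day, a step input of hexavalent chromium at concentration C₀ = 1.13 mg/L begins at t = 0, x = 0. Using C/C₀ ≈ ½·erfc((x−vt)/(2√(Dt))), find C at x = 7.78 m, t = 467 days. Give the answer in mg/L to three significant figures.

1.12 mg/L

For a continuous step input, C/C₀ ≈ ½·erfc((x−vt)/(2√(Dt))).
vt = 0.116 × 467 = 54.172 m and 2√(Dt) = 2√(0.448 × 467) = 28.93 m.
Argument (x−vt)/(2√(Dt)) = (7.78 − 54.172)/28.93 = -1.604; ½·erfc(-1.604) = 0.9883.
C = 1.13 × 0.9883 = 1.12 mg/L.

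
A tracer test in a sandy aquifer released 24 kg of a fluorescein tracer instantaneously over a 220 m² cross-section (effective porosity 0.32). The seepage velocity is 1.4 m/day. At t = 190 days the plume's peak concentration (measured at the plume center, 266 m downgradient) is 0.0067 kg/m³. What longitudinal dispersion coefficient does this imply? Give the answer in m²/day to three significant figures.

At the plume center C_max = M/(n_e·A·√(4πDt)), so D = M²/(4πt·(n_e·A·C_max)²).
n_e·A·C_max = 0.32 × 220 × 0.0067 = 0.4717 kg/m.
D = 24²/(4π × 190 × 0.4717²) = 1.08 m²/day.

1.08 m²/day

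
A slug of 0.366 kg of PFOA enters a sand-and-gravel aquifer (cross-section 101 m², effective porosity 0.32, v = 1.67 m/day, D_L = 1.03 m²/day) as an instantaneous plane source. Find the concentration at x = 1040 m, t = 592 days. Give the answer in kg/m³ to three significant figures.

For an instantaneous plane source, C(x,t) = M/(n_e·A·√(4πDt)) · exp(−(x−vt)²/(4Dt)), with n_e·A the pore (flow) area.
Plume center vt = 1.67 × 592 = 988.64 m, so the well at 1040 m is 51.36 m downgradient of the peak.
√(4πDt) = 87.54 m, giving peak height M/(n_e·A·√(4πDt)) = 0.366/(0.32 × 101 × 87.54) = 0.0001294 kg/m³.
(x−vt)²/(4Dt) = (51.36)²/(4 × 1.03 × 592) = 1.082; exp(−1.082) = 0.3389.
C = 0.0001294 × 0.3389 = 4.39e-05 kg/m³.

4.39e-05 kg/m³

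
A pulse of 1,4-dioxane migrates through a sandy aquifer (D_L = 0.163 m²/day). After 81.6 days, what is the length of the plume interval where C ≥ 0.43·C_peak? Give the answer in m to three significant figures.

The plume is Gaussian with σ = √(2Dt) = √(2 × 0.163 × 81.6) = 5.158 m.
C/C_peak = exp(−Δx²/(2σ²)) = 0.43 ⇒ Δx = σ·√(−2 ln 0.43) = 5.158 × 1.299 = 6.700 m.
Width = 2Δx = 13.4 m.

13.4 m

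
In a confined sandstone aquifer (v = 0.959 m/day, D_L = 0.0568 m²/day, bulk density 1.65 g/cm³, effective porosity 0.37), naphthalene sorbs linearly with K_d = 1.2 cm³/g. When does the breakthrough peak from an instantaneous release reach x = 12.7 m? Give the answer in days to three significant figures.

83.7 days

Retardation factor R = 1 + ρ_b·K_d/n = 1 + 1.65 × 1.2/0.37 = 6.351.
Sorption retards both mechanisms: v_R = v/R = 0.1510 m/day, D_R = D/R = 0.008943 m²/day.
Peak time from v_R²t² + 2D_R t − x² = 0: t = (√(D_R² + v_R²x²) − D_R)/v_R².
√(D_R² + v_R²x²) = √(0.008943² + 0.1510² × 12.7²) = 1.918; v_R² = 0.02280.
t = (1.918 − 0.008943)/0.02280 = 83.7 days.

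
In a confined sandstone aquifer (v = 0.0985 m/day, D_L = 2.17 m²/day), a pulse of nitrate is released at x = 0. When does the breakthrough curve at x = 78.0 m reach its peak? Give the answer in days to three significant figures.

599 days

For the 1D instantaneous-source solution, setting ∂C/∂t = 0 at fixed x gives v²t² + 2Dt − x² = 0, so t = (√(D² + v²x²) − D)/v².
√(D² + v²x²) = √(2.17² + 0.0985² × 78.0²) = 7.984; v² = 0.00970225.
t = (7.984 − 2.17)/0.00970225 = 599 days (vs. the pure-advection estimate x/v = 792 d).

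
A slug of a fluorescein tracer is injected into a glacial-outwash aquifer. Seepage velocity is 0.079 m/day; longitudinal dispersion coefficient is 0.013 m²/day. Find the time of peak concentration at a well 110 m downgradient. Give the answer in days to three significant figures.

1390 days

For the 1D instantaneous-source solution, setting ∂C/∂t = 0 at fixed x gives v²t² + 2Dt − x² = 0, so t = (√(D² + v²x²) − D)/v².
√(D² + v²x²) = √(0.013² + 0.079² × 110²) = 8.690; v² = 0.006241.
t = (8.690 − 0.013)/0.006241 = 1390 days (vs. the pure-advection estimate x/v = 1390 d).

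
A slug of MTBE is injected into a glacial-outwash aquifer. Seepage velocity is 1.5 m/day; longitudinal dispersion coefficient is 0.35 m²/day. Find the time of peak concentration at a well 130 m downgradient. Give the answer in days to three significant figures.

For the 1D instantaneous-source solution, setting ∂C/∂t = 0 at fixed x gives v²t² + 2Dt − x² = 0, so t = (√(D² + v²x²) − D)/v².
√(D² + v²x²) = √(0.35² + 1.5² × 130²) = 195.0; v² = 2.25.
t = (195.0 − 0.35)/2.25 = 86.5 days (vs. the pure-advection estimate x/v = 86.7 d).

86.5 days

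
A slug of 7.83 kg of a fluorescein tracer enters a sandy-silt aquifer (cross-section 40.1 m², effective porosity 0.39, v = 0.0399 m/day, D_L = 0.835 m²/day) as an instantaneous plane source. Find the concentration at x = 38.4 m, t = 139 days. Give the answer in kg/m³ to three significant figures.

For an instantaneous plane source, C(x,t) = M/(n_e·A·√(4πDt)) · exp(−(x−vt)²/(4Dt)), with n_e·A the pore (flow) area.
Plume center vt = 0.0399 × 139 = 5.5461 m, so the well at 38.4 m is 32.8539 m downgradient of the peak.
√(4πDt) = 38.19 m, giving peak height M/(n_e·A·√(4πDt)) = 7.83/(0.39 × 40.1 × 38.19) = 0.01311 kg/m³.
(x−vt)²/(4Dt) = (32.8539)²/(4 × 0.835 × 139) = 2.325; exp(−2.325) = 0.09778.
C = 0.01311 × 0.09778 = 0.00128 kg/m³.

0.00128 kg/m³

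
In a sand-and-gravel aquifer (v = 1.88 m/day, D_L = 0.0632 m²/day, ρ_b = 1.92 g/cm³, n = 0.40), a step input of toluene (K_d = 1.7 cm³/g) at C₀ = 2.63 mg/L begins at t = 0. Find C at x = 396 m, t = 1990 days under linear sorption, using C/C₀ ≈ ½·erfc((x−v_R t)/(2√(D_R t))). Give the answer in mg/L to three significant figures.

Retardation factor R = 1 + ρ_b·K_d/n = 1 + 1.92 × 1.7/0.40 = 9.160.
Sorption retards both mechanisms: v_R = v/R = 0.2052 m/day, D_R = D/R = 0.006900 m²/day.
v_R·t = 0.2052 × 1990 = 408.348 m; 2√(D_R t) = 7.411 m; argument = (396 − 408.348)/7.411 = -1.666.
C = C₀ × ½·erfc(-1.666) = 2.63 × 0.9908 = 2.61 mg/L.

2.61 mg/L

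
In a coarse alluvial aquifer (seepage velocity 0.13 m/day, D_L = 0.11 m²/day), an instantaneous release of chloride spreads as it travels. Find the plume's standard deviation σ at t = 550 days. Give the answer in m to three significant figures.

11.0 m

Dispersive spreading gives a Gaussian with σ² = 2Dt; advection only shifts the center.
σ = √(2 × 0.11 × 550) = 11.0 m.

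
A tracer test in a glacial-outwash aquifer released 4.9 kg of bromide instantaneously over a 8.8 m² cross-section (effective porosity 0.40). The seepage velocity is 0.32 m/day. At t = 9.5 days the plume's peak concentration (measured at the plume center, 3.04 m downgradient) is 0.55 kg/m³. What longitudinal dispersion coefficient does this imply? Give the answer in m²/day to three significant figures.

0.0537 m²/day

At the plume center C_max = M/(n_e·A·√(4πDt)), so D = M²/(4πt·(n_e·A·C_max)²).
n_e·A·C_max = 0.40 × 8.8 × 0.55 = 1.936 kg/m.
D = 4.9²/(4π × 9.5 × 1.936²) = 0.0537 m²/day.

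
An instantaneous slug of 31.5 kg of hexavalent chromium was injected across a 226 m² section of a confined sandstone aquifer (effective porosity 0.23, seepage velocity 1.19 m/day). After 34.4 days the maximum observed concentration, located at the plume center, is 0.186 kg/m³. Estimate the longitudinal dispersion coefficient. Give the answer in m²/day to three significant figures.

At the plume center C_max = M/(n_e·A·√(4πDt)), so D = M²/(4πt·(n_e·A·C_max)²).
n_e·A·C_max = 0.23 × 226 × 0.186 = 9.668 kg/m.
D = 31.5²/(4π × 34.4 × 9.668²) = 0.0246 m²/day.

0.0246 m²/day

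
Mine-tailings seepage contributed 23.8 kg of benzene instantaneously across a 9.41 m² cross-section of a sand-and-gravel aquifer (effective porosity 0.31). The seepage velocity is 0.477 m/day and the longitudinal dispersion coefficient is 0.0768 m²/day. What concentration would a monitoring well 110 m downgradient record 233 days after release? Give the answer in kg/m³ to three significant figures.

For an instantaneous plane source, C(x,t) = M/(n_e·A·√(4πDt)) · exp(−(x−vt)²/(4Dt)), with n_e·A the pore (flow) area.
Plume center vt = 0.477 × 233 = 111.141 m, so the well at 110 m is 1.141 m upgradient of the peak.
√(4πDt) = 15.00 m, giving peak height M/(n_e·A·√(4πDt)) = 23.8/(0.31 × 9.41 × 15.00) = 0.5439 kg/m³.
(x−vt)²/(4Dt) = (-1.141)²/(4 × 0.0768 × 233) = 0.01819; exp(−0.01819) = 0.9820.
C = 0.5439 × 0.9820 = 0.534 kg/m³.

0.534 kg/m³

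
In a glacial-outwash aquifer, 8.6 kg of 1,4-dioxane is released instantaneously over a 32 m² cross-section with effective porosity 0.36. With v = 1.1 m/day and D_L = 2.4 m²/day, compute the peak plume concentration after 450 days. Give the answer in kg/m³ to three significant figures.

0.00641 kg/m³

The peak of an instantaneous 1D plume sits at x = vt; there the Gaussian factor is 1 and C_max = M/(n_e·A·√(4πDt)), where n_e·A is the pore area the mass is dissolved in.
√(4πDt) = √(4π × 2.4 × 450) = 116.5 m, so C_max = 8.6/(0.36 × 32 × 116.5) = 0.00641 kg/m³.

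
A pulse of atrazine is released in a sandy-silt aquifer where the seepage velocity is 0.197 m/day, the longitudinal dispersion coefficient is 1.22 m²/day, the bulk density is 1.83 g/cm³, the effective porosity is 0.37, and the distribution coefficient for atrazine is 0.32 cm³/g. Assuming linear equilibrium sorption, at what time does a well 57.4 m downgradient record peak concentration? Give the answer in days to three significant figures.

676 days

Retardation factor R = 1 + ρ_b·K_d/n = 1 + 1.83 × 0.32/0.37 = 2.583.
Sorption retards both mechanisms: v_R = v/R = 0.07627 m/day, D_R = D/R = 0.4723 m²/day.
Peak time from v_R²t² + 2D_R t − x² = 0: t = (√(D_R² + v_R²x²) − D_R)/v_R².
√(D_R² + v_R²x²) = √(0.4723² + 0.07627² × 57.4²) = 4.403; v_R² = 0.005817.
t = (4.403 − 0.4723)/0.005817 = 676 days.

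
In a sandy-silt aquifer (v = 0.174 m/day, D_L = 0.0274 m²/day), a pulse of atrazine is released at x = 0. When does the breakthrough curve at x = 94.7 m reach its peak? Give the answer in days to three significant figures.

543 days

For the 1D instantaneous-source solution, setting ∂C/∂t = 0 at fixed x gives v²t² + 2Dt − x² = 0, so t = (√(D² + v²x²) − D)/v².
√(D² + v²x²) = √(0.0274² + 0.174² × 94.7²) = 16.48; v² = 0.030276.
t = (16.48 − 0.0274)/0.030276 = 543 days (vs. the pure-advection estimate x/v = 544 d).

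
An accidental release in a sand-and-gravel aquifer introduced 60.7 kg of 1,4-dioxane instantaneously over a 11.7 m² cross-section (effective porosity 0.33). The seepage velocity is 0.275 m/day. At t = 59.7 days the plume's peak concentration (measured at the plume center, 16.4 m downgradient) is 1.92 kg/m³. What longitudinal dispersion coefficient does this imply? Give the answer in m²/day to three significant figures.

At the plume center C_max = M/(n_e·A·√(4πDt)), so D = M²/(4πt·(n_e·A·C_max)²).
n_e·A·C_max = 0.33 × 11.7 × 1.92 = 7.413 kg/m.
D = 60.7²/(4π × 59.7 × 7.413²) = 0.0894 m²/day.

0.0894 m²/day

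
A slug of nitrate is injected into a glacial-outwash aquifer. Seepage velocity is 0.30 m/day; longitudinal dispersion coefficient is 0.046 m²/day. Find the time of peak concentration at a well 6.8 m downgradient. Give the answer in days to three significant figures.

22.2 days

For the 1D instantaneous-source solution, setting ∂C/∂t = 0 at fixed x gives v²t² + 2Dt − x² = 0, so t = (√(D² + v²x²) − D)/v².
√(D² + v²x²) = √(0.046² + 0.30² × 6.8²) = 2.041; v² = 0.09.
t = (2.041 − 0.046)/0.09 = 22.2 days (vs. the pure-advection estimate x/v = 22.7 d).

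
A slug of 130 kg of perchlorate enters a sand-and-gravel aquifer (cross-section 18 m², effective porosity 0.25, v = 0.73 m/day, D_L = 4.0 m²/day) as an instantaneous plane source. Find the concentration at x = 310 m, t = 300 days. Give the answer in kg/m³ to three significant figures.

For an instantaneous plane source, C(x,t) = M/(n_e·A·√(4πDt)) · exp(−(x−vt)²/(4Dt)), with n_e·A the pore (flow) area.
Plume center vt = 0.73 × 300 = 219 m, so the well at 310 m is 91 m downgradient of the peak.
√(4πDt) = 122.8 m, giving peak height M/(n_e·A·√(4πDt)) = 130/(0.25 × 18 × 122.8) = 0.2353 kg/m³.
(x−vt)²/(4Dt) = (91)²/(4 × 4.0 × 300) = 1.725; exp(−1.725) = 0.1782.
C = 0.2353 × 0.1782 = 0.0419 kg/m³.

0.0419 kg/m³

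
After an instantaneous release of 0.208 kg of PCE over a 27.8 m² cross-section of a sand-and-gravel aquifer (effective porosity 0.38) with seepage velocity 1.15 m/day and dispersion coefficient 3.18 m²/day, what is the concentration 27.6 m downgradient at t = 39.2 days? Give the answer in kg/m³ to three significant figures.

For an instantaneous plane source, C(x,t) = M/(n_e·A·√(4πDt)) · exp(−(x−vt)²/(4Dt)), with n_e·A the pore (flow) area.
Plume center vt = 1.15 × 39.2 = 45.08 m, so the well at 27.6 m is 17.48 m upgradient of the peak.
√(4πDt) = 39.58 m, giving peak height M/(n_e·A·√(4πDt)) = 0.208/(0.38 × 27.8 × 39.58) = 0.0004975 kg/m³.
(x−vt)²/(4Dt) = (-17.48)²/(4 × 3.18 × 39.2) = 0.6128; exp(−0.6128) = 0.5418.
C = 0.0004975 × 0.5418 = 0.000270 kg/m³.

0.000270 kg/m³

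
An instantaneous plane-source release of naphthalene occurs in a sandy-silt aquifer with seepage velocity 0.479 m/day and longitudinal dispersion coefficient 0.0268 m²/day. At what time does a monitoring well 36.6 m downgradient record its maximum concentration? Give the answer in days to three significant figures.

76.3 days

For the 1D instantaneous-source solution, setting ∂C/∂t = 0 at fixed x gives v²t² + 2Dt − x² = 0, so t = (√(D² + v²x²) − D)/v².
√(D² + v²x²) = √(0.0268² + 0.479² × 36.6²) = 17.53; v² = 0.229441.
t = (17.53 − 0.0268)/0.229441 = 76.3 days (vs. the pure-advection estimate x/v = 76.4 d).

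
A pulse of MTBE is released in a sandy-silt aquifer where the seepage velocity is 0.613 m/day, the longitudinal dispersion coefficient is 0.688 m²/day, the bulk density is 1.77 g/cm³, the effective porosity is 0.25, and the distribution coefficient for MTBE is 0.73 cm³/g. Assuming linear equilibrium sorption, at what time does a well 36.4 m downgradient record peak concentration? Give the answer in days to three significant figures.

355 days

Retardation factor R = 1 + ρ_b·K_d/n = 1 + 1.77 × 0.73/0.25 = 6.168.
Sorption retards both mechanisms: v_R = v/R = 0.09938 m/day, D_R = D/R = 0.1115 m²/day.
Peak time from v_R²t² + 2D_R t − x² = 0: t = (√(D_R² + v_R²x²) − D_R)/v_R².
√(D_R² + v_R²x²) = √(0.1115² + 0.09938² × 36.4²) = 3.619; v_R² = 0.009876.
t = (3.619 − 0.1115)/0.009876 = 355 days.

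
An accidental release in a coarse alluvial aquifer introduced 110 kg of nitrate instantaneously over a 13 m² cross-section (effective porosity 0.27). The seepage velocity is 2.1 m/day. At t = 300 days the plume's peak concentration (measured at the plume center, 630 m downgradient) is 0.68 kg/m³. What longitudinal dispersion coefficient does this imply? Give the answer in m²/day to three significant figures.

At the plume center C_max = M/(n_e·A·√(4πDt)), so D = M²/(4πt·(n_e·A·C_max)²).
n_e·A·C_max = 0.27 × 13 × 0.68 = 2.387 kg/m.
D = 110²/(4π × 300 × 2.387²) = 0.563 m²/day.

0.563 m²/day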